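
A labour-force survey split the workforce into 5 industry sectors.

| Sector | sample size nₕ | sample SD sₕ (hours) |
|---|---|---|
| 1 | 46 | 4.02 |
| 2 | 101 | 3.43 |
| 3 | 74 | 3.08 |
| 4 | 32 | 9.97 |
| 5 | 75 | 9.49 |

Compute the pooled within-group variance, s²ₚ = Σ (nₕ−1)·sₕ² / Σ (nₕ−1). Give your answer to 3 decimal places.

Degrees of freedom: 45 + 100 + 73 + 31 + 74 = 323.
Σ(nₕ−1)sₕ² = 45·16.1604 + 100·11.7649 + 73·9.4864 + 31·99.4009 + 74·90.0601 = 12342.0905.
s²ₚ = 12342.0905 / 323 = 38.21081... → 38.211.

38.211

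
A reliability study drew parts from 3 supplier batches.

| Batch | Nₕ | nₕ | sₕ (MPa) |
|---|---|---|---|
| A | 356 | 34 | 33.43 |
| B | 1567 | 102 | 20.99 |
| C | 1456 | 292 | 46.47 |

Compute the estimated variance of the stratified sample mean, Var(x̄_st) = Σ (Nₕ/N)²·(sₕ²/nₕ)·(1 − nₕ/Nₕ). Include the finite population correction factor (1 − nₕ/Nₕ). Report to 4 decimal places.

2.2962

N = 3379; Wₕ = Nₕ/N.
batch A: (356/3379)²·33.43²/34·(1 − 34/356) = 0.3300071
batch B: (1567/3379)²·20.99²/102·(1 − 102/1567) = 0.8684702
batch C: (1456/3379)²·46.47²/292·(1 − 292/1456) = 1.0977425
Sum = 2.2962198 → 2.2962.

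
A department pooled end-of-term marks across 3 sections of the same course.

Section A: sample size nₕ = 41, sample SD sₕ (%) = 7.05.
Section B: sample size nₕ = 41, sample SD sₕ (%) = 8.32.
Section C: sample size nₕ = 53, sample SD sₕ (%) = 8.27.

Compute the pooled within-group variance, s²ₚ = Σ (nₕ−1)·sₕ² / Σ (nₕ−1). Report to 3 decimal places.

A: (41−1)·7.05² = 40·49.7025 = 1988.1
B: (41−1)·8.32² = 40·69.2224 = 2768.896
C: (53−1)·8.27² = 52·68.3929 = 3556.4308
Numerator = 8313.4268; denominator = Σ(nₕ−1) = 132.
s²ₚ = 8313.4268/132 = 62.98051... → 62.981.

62.981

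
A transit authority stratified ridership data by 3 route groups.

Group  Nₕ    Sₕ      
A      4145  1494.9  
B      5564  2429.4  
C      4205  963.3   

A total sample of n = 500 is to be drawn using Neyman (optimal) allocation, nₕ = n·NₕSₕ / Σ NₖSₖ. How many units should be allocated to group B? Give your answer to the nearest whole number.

284

Σ NₕSₕ = 4145·1494.9 + 5564·2429.4 + 4205·963.3 = 23764218.6.
Share for B: 13517181.6/23764218.6 = 0.56880.
n_B = 500 × 0.56880 = 284.402... → 284.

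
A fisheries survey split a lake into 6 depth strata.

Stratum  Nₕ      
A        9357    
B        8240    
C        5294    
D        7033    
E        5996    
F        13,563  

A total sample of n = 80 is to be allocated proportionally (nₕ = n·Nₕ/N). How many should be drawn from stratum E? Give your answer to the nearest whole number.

10

N = 9357 + 8240 + 5294 + 7033 + 5996 + 13563 = 49483.
n_E = 80·5996/49483 = 9.694... → 10.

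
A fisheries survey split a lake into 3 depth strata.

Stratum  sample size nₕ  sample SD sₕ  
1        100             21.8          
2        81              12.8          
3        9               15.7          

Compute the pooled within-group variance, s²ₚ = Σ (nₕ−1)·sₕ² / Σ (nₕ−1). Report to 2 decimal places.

332.23

1: (100−1)·21.8² = 99·475.24 = 47048.76
2: (81−1)·12.8² = 80·163.84 = 13107.2
3: (9−1)·15.7² = 8·246.49 = 1971.92
Numerator = 62127.88; denominator = Σ(nₕ−1) = 187.
s²ₚ = 62127.88/187 = 332.2347... → 332.23.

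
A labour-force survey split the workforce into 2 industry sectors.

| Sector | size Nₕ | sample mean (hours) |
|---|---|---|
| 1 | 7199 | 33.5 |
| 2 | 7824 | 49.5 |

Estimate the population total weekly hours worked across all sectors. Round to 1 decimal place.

628454.5

1: 7199·33.5 = 241166.5
2: 7824·49.5 = 387288
τ̂ = Σ Nₕx̄ₕ = 628454.5.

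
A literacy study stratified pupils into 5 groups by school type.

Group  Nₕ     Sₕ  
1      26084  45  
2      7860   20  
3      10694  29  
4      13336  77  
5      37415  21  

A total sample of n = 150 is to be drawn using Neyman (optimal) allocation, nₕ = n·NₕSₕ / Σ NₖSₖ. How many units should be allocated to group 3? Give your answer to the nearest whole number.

1: NₕSₕ = 26084·45 = 1173780
2: NₕSₕ = 7860·20 = 157200
3: NₕSₕ = 10694·29 = 310126
4: NₕSₕ = 13336·77 = 1026872
5: NₕSₕ = 37415·21 = 785715
Σ NₕSₕ = 3453693.
n_3 = 150·310126/3453693 = 13.469... → 13.

13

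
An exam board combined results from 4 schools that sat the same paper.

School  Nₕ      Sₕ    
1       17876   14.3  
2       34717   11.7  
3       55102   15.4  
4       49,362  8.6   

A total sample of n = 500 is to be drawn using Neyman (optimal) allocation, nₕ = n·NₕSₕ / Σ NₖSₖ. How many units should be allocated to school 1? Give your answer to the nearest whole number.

66

1: NₕSₕ = 17876·14.3 = 255626.8
2: NₕSₕ = 34717·11.7 = 406188.9
3: NₕSₕ = 55102·15.4 = 848570.8
4: NₕSₕ = 49362·8.6 = 424513.2
Σ NₕSₕ = 1934899.7.
n_1 = 500·255626.8/1934899.7 = 66.057... → 66.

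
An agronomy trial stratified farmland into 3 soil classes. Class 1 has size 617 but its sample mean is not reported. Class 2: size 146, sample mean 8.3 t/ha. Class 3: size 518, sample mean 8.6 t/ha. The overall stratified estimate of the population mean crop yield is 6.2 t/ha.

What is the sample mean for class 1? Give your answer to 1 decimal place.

3.7

Σ Nₕx̄ₕ = N·μ, so 617·x̄_1 = 1281·6.2 − (146·8.3 + 518·8.6).
= 7942.2 − 5666.6 = 2275.6.
x̄_1 = 2275.6 / 617 = 3.688... → 3.7.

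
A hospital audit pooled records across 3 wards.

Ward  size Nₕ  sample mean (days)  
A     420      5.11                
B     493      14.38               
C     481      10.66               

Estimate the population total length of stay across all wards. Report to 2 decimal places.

A: 420·5.11 = 2146.2
B: 493·14.38 = 7089.34
C: 481·10.66 = 5127.46
τ̂ = Σ Nₕx̄ₕ = 14363.00.

14363.00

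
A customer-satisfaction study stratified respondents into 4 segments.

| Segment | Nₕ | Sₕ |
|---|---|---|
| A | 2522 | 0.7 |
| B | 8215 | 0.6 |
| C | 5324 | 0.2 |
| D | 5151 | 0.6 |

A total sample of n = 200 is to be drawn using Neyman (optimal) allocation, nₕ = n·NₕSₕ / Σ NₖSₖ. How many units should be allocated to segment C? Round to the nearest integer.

A: NₕSₕ = 2522·0.7 = 1765.4
B: NₕSₕ = 8215·0.6 = 4929
C: NₕSₕ = 5324·0.2 = 1064.8
D: NₕSₕ = 5151·0.6 = 3090.6
Σ NₕSₕ = 10849.8.
n_C = 200·1064.8/10849.8 = 19.628... → 20.

20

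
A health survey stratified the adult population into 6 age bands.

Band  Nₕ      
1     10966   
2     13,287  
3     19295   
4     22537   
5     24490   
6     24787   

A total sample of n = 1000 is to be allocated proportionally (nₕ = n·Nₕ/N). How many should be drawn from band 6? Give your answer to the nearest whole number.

Share of band 6 = 24787/115362 = 0.21486.
Allocate 1000 × 0.21486 = 214.863... → 215.

215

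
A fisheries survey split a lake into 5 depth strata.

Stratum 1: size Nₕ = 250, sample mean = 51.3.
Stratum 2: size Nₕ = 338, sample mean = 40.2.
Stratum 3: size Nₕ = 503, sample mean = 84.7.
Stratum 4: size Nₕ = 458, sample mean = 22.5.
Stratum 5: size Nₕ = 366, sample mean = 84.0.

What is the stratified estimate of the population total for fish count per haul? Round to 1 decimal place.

1: 250·51.3 = 12825
2: 338·40.2 = 13587.6
3: 503·84.7 = 42604.1
4: 458·22.5 = 10305
5: 366·84.0 = 30744
τ̂ = Σ Nₕx̄ₕ = 110065.7.

110065.7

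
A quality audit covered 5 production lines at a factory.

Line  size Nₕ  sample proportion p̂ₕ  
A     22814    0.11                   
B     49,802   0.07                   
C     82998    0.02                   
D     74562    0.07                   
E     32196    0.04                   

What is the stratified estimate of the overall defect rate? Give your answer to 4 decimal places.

Wₕ = Nₕ/N with N = 262372: 0.0870, 0.1898, 0.3163, 0.2842, 0.1227.
p̂_st = 0.0870·0.11 + 0.1898·0.07 + 0.3163·0.02 + 0.2842·0.07 + 0.1227·0.04 ≈ 0.053980... → 0.0540.

0.0540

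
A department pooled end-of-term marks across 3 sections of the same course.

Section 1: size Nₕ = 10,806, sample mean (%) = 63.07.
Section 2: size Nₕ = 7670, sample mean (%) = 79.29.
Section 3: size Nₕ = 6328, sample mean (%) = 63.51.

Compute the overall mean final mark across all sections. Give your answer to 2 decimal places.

N = 10806 + 7670 + 6328 = 24804.
Weight each subgroup mean by Nₕ/N and sum.
Σ Nₕx̄ₕ = 10806·63.07 + 7670·79.29 + 6328·63.51 = 681534.42 + 608154.3 + 401891.28 = 1691580.
Divide by N: 1691580 / 24804 = 68.1979... → 68.20.

68.20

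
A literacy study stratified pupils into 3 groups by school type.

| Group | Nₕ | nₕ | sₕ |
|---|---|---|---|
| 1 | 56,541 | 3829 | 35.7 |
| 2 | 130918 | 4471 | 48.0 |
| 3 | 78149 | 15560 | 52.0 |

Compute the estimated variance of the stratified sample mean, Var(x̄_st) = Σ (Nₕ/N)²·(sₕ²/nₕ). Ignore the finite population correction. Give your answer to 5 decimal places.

N = 265608. Term for each stratum: Wₕ²sₕ²/nₕ.
Var(x̄_st) = 0.01508328 + 0.12519709 + 0.01504394 = 0.15532431 → 0.15532.

0.15532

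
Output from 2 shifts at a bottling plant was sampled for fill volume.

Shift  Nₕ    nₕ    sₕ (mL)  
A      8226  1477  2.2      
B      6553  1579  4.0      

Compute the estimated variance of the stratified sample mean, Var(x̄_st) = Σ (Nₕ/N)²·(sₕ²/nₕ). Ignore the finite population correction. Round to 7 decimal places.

N = 14779; Wₕ = Nₕ/N.
shift A: (8226/14779)²·2.2²/1477 = 0.0010152013
shift B: (6553/14779)²·4.0²/1579 = 0.0019921778
Sum = 0.0030073791 → 0.0030074.

0.0030074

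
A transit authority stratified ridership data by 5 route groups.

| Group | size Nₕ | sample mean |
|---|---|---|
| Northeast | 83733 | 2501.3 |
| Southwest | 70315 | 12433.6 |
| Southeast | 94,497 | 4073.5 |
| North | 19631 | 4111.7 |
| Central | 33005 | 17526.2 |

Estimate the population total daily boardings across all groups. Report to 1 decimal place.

Northeast: 83733·2501.3 = 209441352.9
Southwest: 70315·12433.6 = 874268584
Southeast: 94497·4073.5 = 384933529.5
North: 19631·4111.7 = 80716782.7
Central: 33005·17526.2 = 578452231
τ̂ = Σ Nₕx̄ₕ = 2127812480.1.

2127812480.1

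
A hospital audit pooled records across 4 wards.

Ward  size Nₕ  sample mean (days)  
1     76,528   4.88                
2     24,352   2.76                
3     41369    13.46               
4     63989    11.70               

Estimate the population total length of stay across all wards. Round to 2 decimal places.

1746166.20

Estimate total by summing Nₕ·x̄ₕ over strata.
76528·4.88 + 24352·2.76 + 41369·13.46 + 63989·11.70 = 373456.64 + 67211.52 + 556826.74 + 748671.3 = 1746166.20.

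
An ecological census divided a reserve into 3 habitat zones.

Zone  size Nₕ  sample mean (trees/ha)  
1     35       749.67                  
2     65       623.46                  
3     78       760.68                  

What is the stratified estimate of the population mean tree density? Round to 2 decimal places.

N = 178; weights Wₕ = Nₕ/N = (0.1966, 0.3652, 0.4382).
x̄_st = Σ Wₕ·x̄ₕ = 0.1966·749.67 + 0.3652·623.46 + 0.4382·760.68 ≈ 708.4067...
→ 708.41.

708.41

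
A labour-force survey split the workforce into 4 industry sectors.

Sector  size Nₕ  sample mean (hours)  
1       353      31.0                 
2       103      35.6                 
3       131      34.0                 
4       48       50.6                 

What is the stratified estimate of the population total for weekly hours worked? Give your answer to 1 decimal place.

21492.6

1: 353·31.0 = 10943
2: 103·35.6 = 3666.8
3: 131·34.0 = 4454
4: 48·50.6 = 2428.8
τ̂ = Σ Nₕx̄ₕ = 21492.6.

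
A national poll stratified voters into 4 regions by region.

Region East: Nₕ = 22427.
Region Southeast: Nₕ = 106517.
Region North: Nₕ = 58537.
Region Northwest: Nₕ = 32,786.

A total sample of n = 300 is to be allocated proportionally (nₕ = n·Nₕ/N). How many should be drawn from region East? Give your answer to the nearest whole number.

Share of region East = 22427/220267 = 0.10182.
Allocate 300 × 0.10182 = 30.545... → 31.

31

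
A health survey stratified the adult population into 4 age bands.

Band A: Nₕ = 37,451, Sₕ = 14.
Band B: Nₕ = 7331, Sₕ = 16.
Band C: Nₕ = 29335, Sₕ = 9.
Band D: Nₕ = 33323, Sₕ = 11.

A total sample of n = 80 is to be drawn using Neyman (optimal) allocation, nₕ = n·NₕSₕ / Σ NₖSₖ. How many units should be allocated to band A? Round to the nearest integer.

33

A: NₕSₕ = 37451·14 = 524314
B: NₕSₕ = 7331·16 = 117296
C: NₕSₕ = 29335·9 = 264015
D: NₕSₕ = 33323·11 = 366553
Σ NₕSₕ = 1272178.
n_A = 80·524314/1272178 = 32.971... → 33.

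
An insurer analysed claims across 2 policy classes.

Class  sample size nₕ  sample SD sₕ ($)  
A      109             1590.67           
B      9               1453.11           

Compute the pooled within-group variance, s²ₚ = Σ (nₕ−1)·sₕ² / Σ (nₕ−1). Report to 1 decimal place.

Degrees of freedom: 108 + 8 = 116.
Σ(nₕ−1)sₕ² = 108·2530231.0489 + 8·2111528.6721 = 290157182.658.
s²ₚ = 290157182.658 / 116 = 2501355.023... → 2501355.0.

2501355.0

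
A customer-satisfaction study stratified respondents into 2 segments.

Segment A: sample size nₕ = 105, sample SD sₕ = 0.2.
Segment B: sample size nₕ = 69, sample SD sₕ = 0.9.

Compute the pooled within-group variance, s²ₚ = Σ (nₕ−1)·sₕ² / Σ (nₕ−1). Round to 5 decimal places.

Degrees of freedom: 104 + 68 = 172.
Σ(nₕ−1)sₕ² = 104·0.04 + 68·0.81 = 59.24.
s²ₚ = 59.24 / 172 = 0.3444186... → 0.34442.

0.34442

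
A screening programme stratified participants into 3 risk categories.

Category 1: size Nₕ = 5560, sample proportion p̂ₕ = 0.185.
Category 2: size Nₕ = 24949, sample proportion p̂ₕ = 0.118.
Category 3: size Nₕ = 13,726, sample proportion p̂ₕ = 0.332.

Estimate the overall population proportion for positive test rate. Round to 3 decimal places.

Wₕ = Nₕ/N with N = 44235: 0.1257, 0.5640, 0.3103.
p̂_st = 0.1257·0.185 + 0.5640·0.118 + 0.3103·0.332 ≈ 0.19283... → 0.193.

0.193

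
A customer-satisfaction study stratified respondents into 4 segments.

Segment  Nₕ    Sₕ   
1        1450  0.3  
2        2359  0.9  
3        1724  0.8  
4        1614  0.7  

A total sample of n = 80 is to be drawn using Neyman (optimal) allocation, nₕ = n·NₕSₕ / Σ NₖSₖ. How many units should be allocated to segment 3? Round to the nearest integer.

22

Σ NₕSₕ = 1450·0.3 + 2359·0.9 + 1724·0.8 + 1614·0.7 = 5067.1.
Share for 3: 1379.2/5067.1 = 0.27219.
n_3 = 80 × 0.27219 = 21.775... → 22.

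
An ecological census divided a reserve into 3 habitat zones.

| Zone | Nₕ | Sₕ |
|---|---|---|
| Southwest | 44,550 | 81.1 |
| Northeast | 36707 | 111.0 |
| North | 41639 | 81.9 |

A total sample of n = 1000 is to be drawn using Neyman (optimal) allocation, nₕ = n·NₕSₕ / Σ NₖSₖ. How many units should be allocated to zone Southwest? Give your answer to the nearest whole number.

326

Σ NₕSₕ = 44550·81.1 + 36707·111.0 + 41639·81.9 = 11097716.1.
Share for Southwest: 3613005/11097716.1 = 0.32556.
n_Southwest = 1000 × 0.32556 = 325.563... → 326.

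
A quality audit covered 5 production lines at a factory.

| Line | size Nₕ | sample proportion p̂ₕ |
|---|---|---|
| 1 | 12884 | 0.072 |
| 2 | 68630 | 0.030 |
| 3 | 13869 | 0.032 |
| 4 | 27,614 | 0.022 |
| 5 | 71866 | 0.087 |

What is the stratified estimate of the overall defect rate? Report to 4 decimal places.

0.0528

Wₕ = Nₕ/N with N = 194863: 0.0661, 0.3522, 0.0712, 0.1417, 0.3688.
p̂_st = 0.0661·0.072 + 0.3522·0.030 + 0.0712·0.032 + 0.1417·0.022 + 0.3688·0.087 ≈ 0.052807... → 0.0528.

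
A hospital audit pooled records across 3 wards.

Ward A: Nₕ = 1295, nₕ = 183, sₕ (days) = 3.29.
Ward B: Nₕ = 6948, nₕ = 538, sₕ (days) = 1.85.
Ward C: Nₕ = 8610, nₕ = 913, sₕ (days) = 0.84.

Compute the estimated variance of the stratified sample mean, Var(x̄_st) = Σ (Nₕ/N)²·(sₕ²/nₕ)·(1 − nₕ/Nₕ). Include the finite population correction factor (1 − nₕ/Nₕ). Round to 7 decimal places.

N = 16853; Wₕ = Nₕ/N.
ward A: (1295/16853)²·3.29²/183·(1 − 183/1295) = 0.0002998892
ward B: (6948/16853)²·1.85²/538·(1 − 538/6948) = 0.0009975268
ward C: (8610/16853)²·0.84²/913·(1 − 913/8610) = 0.0001803259
Sum = 0.0014777419 → 0.0014777.

0.0014777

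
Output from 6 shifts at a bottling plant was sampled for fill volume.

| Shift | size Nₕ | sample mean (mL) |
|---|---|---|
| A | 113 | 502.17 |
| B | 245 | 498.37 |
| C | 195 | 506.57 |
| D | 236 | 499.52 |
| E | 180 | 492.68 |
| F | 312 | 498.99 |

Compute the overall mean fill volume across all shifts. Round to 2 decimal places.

499.52

N = 113 + 245 + 195 + 236 + 180 + 312 = 1281.
Overall mean = Σ (Nₕ/N)·x̄ₕ — weight by population share, not a simple average.
Σ Nₕx̄ₕ = 113·502.17 + 245·498.37 + 195·506.57 + 236·499.52 + 180·492.68 + 312·498.99 = 56745.21 + 122100.65 + 98781.15 + 117886.72 + 88682.4 + 155684.88 = 639881.01.
Divide by N: 639881.01 / 1281 = 499.5168... → 499.52.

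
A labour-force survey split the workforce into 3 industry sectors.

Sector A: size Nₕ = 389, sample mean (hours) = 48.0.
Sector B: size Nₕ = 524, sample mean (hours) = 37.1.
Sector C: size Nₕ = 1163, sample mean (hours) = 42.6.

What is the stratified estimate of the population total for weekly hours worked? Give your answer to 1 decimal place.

Estimate total by summing Nₕ·x̄ₕ over strata.
389·48.0 + 524·37.1 + 1163·42.6 = 18672 + 19440.4 + 49543.8 = 87656.2.

87656.2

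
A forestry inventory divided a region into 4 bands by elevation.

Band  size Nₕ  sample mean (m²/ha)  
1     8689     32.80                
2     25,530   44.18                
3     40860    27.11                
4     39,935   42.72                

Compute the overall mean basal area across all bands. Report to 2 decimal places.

N = 8689 + 25530 + 40860 + 39935 = 115014.
The stratified mean weights each stratum mean by its population share Nₕ/N.
Σ Nₕx̄ₕ = 8689·32.80 + 25530·44.18 + 40860·27.11 + 39935·42.72 = 284999.2 + 1127915.4 + 1107714.6 + 1706023.2 = 4226652.4.
Divide by N: 4226652.4 / 115014 = 36.7490... → 36.75.

36.75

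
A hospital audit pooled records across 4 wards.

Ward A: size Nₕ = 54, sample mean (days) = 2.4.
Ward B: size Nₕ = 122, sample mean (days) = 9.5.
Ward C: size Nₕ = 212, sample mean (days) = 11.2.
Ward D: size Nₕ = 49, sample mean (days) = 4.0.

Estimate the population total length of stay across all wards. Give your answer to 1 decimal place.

3859.0

Population total = Σ Nₕ·x̄ₕ (each stratum's size times its mean).
54·2.4 + 122·9.5 + 212·11.2 + 49·4.0 = 129.6 + 1159 + 2374.4 + 196 = 3859.0.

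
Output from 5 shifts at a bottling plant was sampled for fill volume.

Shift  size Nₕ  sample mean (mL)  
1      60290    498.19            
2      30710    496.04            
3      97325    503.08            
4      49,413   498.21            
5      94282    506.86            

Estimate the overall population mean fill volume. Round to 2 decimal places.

501.89

x̄_st = (Σ Nₕx̄ₕ) / (Σ Nₕ) = (60290·498.19 + 30710·496.04 + 97325·503.08 + 49413·498.21 + 94282·506.86) / 332020
= 166637349.75 / 332020 = 501.8895... → 501.89.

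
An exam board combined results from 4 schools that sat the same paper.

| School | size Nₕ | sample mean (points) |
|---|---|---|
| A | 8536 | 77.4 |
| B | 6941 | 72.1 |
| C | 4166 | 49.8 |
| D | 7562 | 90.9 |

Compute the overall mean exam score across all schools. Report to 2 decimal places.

N = 8536 + 6941 + 4166 + 7562 = 27205.
The stratified mean weights each stratum mean by its population share Nₕ/N.
Σ Nₕx̄ₕ = 8536·77.4 + 6941·72.1 + 4166·49.8 + 7562·90.9 = 660686.4 + 500446.1 + 207466.8 + 687385.8 = 2055985.1.
Divide by N: 2055985.1 / 27205 = 75.5738... → 75.57.

75.57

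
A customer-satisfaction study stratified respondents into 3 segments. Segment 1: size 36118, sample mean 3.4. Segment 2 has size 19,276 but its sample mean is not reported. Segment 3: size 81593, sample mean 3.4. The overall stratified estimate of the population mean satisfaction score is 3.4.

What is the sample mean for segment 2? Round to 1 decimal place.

N = 36118 + 19276 + 81593 = 136987.
Overall total = μ·N = 3.4·136987 = 465755.8.
Subtract the known strata: 36118·3.4 + 81593·3.4 = 400217.4.
Remaining total for segment 2: 465755.8 − 400217.4 = 65538.4.
Divide by its size: 65538.4 / 19276 = 3.4 → 3.4.

3.4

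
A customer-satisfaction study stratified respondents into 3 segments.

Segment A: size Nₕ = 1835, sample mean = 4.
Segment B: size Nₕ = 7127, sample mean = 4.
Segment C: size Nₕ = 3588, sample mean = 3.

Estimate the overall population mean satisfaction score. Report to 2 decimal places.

N = 12550; weights Wₕ = Nₕ/N = (0.1462, 0.5679, 0.2859).
x̄_st = Σ Wₕ·x̄ₕ = 0.1462·4 + 0.5679·4 + 0.2859·3 ≈ 3.7141...
→ 3.71.

3.71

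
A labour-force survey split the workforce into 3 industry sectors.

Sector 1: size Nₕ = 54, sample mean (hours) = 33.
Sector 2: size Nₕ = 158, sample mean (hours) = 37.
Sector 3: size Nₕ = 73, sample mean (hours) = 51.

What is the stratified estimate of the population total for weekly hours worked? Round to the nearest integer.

11351

1: 54·33 = 1782
2: 158·37 = 5846
3: 73·51 = 3723
τ̂ = Σ Nₕx̄ₕ = 11351.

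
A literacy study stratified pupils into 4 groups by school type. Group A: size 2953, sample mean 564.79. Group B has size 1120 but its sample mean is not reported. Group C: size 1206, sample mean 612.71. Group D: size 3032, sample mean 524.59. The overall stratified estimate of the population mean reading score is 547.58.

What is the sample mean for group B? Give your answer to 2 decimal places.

494.31

Σ Nₕx̄ₕ = N·μ, so 1120·x̄_B = 8311·547.58 − (2953·564.79 + 1206·612.71 + 3032·524.59).
= 4550937.38 − 3997310.01 = 553627.37.
x̄_B = 553627.37 / 1120 = 494.3102... → 494.31.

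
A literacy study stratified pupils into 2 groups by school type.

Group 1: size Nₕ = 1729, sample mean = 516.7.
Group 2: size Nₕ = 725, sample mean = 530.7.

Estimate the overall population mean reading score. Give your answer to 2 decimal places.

N = 1729 + 725 = 2454.
The stratified mean weights each stratum mean by its population share Nₕ/N.
Σ Nₕx̄ₕ = 1729·516.7 + 725·530.7 = 893374.3 + 384757.5 = 1278131.8.
Divide by N: 1278131.8 / 2454 = 520.8361... → 520.84.

520.84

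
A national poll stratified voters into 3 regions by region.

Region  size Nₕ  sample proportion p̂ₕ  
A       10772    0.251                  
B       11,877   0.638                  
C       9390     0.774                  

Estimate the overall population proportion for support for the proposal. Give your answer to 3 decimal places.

0.548

Wₕ = Nₕ/N with N = 32039: 0.3362, 0.3707, 0.2931.
p̂_st = 0.3362·0.251 + 0.3707·0.638 + 0.2931·0.774 ≈ 0.54774... → 0.548.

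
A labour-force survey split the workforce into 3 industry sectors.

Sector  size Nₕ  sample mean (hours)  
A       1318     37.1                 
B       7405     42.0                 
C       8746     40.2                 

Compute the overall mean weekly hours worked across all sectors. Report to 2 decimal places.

x̄_st = (Σ Nₕx̄ₕ) / (Σ Nₕ) = (1318·37.1 + 7405·42.0 + 8746·40.2) / 17469
= 711497 / 17469 = 40.7291... → 40.73.

40.73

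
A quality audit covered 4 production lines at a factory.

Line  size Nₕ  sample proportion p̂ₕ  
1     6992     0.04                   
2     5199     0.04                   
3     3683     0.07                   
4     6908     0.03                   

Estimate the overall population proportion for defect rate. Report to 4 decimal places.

0.0418

N = 6992 + 5199 + 3683 + 6908 = 22782.
Overall proportion = Σ (Nₕ/N)·p̂ₕ.
Σ Nₕp̂ₕ = 279.68 + 207.96 + 257.81 + 207.24 = 952.69.
952.69 / 22782 = 0.041818... → 0.0418.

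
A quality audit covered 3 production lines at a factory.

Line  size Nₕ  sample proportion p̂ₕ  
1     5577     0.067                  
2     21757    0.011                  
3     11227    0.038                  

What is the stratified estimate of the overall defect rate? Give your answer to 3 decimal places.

0.027

Wₕ = Nₕ/N with N = 38561: 0.1446, 0.5642, 0.2911.
p̂_st = 0.1446·0.067 + 0.5642·0.011 + 0.2911·0.038 ≈ 0.02696... → 0.027.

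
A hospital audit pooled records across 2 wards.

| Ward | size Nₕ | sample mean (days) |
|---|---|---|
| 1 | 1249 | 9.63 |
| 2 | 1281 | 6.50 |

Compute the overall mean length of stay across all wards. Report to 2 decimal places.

N = 1249 + 1281 = 2530.
The stratified mean weights each stratum mean by its population share Nₕ/N.
Σ Nₕx̄ₕ = 1249·9.63 + 1281·6.50 = 12027.87 + 8326.5 = 20354.37.
Divide by N: 20354.37 / 2530 = 8.0452... → 8.05.

8.05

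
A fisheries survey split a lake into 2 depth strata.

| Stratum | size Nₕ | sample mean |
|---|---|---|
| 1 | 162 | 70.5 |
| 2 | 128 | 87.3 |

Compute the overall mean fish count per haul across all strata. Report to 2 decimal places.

77.92

N = 290; weights Wₕ = Nₕ/N = (0.5586, 0.4414).
x̄_st = Σ Wₕ·x̄ₕ = 0.5586·70.5 + 0.4414·87.3 ≈ 77.9152...
→ 77.92.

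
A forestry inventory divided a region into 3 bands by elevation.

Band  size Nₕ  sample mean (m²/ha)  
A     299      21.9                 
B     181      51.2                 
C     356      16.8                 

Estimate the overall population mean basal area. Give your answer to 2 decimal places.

x̄_st = (Σ Nₕx̄ₕ) / (Σ Nₕ) = (299·21.9 + 181·51.2 + 356·16.8) / 836
= 21796.1 / 836 = 26.0719... → 26.07.

26.07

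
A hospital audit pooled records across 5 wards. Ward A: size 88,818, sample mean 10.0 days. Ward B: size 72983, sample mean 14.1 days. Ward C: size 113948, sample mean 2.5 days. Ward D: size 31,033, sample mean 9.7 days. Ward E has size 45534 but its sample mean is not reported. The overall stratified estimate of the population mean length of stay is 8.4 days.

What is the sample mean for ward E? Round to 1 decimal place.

10.0

Σ Nₕx̄ₕ = N·μ, so 45534·x̄_E = 352316·8.4 − (88818·10.0 + 72983·14.1 + 113948·2.5 + 31033·9.7).
= 2959454.4 − 2503130.4 = 456324.
x̄_E = 456324 / 45534 = 10.022... → 10.0.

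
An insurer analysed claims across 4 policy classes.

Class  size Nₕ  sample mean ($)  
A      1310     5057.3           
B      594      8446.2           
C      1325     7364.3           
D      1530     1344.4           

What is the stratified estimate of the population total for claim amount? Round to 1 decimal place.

23456735.3

Population total = Σ Nₕ·x̄ₕ (each stratum's size times its mean).
1310·5057.3 + 594·8446.2 + 1325·7364.3 + 1530·1344.4 = 6625063 + 5017042.8 + 9757697.5 + 2056932 = 23456735.3.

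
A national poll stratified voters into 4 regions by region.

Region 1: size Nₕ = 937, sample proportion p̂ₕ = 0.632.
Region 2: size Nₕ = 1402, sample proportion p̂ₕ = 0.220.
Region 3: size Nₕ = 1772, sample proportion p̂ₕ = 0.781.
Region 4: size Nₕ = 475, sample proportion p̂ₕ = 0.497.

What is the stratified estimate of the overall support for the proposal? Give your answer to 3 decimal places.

N = 937 + 1402 + 1772 + 475 = 4586.
Overall proportion = Σ (Nₕ/N)·p̂ₕ.
Σ Nₕp̂ₕ = 592.184 + 308.44 + 1383.932 + 236.075 = 2520.631.
2520.631 / 4586 = 0.54964... → 0.550.

0.550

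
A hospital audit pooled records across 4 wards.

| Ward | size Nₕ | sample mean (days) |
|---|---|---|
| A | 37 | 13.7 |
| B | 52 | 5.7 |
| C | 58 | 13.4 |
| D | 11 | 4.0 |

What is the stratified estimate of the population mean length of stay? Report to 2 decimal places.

10.28

N = 37 + 52 + 58 + 11 = 158.
Weight each subgroup mean by Nₕ/N and sum.
Σ Nₕx̄ₕ = 37·13.7 + 52·5.7 + 58·13.4 + 11·4.0 = 506.9 + 296.4 + 777.2 + 44 = 1624.5.
Divide by N: 1624.5 / 158 = 10.2816... → 10.28.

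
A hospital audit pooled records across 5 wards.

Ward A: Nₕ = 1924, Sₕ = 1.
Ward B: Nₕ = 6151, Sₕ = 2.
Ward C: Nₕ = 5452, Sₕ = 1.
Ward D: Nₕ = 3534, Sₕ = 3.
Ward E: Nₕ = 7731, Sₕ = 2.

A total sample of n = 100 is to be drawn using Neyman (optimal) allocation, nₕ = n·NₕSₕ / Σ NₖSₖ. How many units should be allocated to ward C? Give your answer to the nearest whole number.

Σ NₕSₕ = 1924·1 + 6151·2 + 5452·1 + 3534·3 + 7731·2 = 45742.
Share for C: 5452/45742 = 0.11919.
n_C = 100 × 0.11919 = 11.919... → 12.

12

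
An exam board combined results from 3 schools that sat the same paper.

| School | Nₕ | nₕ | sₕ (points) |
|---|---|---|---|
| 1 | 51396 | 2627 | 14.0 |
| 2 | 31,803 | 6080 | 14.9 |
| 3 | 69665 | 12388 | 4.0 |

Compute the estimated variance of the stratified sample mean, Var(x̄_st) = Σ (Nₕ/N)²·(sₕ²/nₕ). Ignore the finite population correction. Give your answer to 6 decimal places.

N = 152864; Wₕ = Nₕ/N.
school 1: (51396/152864)²·14.0²/2627 = 0.008434206
school 2: (31803/152864)²·14.9²/6080 = 0.001580501
school 3: (69665/152864)²·4.0²/12388 = 0.000268249
Sum = 0.010282955 → 0.010283.

0.010283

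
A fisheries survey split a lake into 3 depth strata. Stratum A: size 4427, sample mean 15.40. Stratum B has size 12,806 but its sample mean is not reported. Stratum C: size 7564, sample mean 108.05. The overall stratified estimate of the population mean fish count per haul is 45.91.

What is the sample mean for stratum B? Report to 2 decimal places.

Σ Nₕx̄ₕ = N·μ, so 12806·x̄_B = 24797·45.91 − (4427·15.40 + 7564·108.05).
= 1138430.27 − 885466 = 252964.27.
x̄_B = 252964.27 / 12806 = 19.7536... → 19.75.

19.75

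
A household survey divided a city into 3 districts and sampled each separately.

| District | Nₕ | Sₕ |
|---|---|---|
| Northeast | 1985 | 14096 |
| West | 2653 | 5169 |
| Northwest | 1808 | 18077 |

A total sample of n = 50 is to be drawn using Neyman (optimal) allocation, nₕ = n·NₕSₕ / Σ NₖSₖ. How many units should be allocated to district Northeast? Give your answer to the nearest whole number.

Northeast: NₕSₕ = 1985·14096 = 27980560
West: NₕSₕ = 2653·5169 = 13713357
Northwest: NₕSₕ = 1808·18077 = 32683216
Σ NₕSₕ = 74377133.
n_Northeast = 50·27980560/74377133 = 18.810... → 19.

19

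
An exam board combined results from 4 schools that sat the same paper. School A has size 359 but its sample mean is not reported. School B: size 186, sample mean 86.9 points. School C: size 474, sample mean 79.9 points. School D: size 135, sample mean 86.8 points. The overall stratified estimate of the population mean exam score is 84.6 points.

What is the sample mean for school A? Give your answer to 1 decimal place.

N = 359 + 186 + 474 + 135 = 1154.
Overall total = μ·N = 84.6·1154 = 97628.4.
Subtract the known strata: 186·86.9 + 474·79.9 + 135·86.8 = 65754.
Remaining total for school A: 97628.4 − 65754 = 31874.4.
Divide by its size: 31874.4 / 359 = 88.787... → 88.8.

88.8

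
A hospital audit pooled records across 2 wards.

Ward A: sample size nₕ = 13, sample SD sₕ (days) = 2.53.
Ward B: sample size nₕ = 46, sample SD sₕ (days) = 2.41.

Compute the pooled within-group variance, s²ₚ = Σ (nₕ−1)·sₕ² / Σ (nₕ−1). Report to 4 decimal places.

Degrees of freedom: 12 + 45 = 57.
Σ(nₕ−1)sₕ² = 12·6.4009 + 45·5.8081 = 338.1753.
s²ₚ = 338.1753 / 57 = 5.9329 → 5.9329.

5.9329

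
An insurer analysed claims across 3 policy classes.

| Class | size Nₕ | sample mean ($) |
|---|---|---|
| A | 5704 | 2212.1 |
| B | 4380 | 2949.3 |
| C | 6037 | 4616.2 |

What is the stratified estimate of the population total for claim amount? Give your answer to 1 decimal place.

53403751.8

Estimate total by summing Nₕ·x̄ₕ over strata.
5704·2212.1 + 4380·2949.3 + 6037·4616.2 = 12617818.4 + 12917934 + 27867999.4 = 53403751.8.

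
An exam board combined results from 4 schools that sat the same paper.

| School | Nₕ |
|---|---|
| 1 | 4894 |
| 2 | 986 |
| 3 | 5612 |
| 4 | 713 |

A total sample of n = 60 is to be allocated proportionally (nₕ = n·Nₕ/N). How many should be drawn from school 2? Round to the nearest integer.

N = 4894 + 986 + 5612 + 713 = 12205.
n_2 = 60·986/12205 = 4.847... → 5.

5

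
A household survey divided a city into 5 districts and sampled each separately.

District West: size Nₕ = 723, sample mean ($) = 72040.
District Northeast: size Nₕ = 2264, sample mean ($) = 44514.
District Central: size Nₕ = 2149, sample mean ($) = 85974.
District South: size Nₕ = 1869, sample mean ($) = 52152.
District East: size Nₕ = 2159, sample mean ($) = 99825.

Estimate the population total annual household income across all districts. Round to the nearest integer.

Population total = Σ Nₕ·x̄ₕ (each stratum's size times its mean).
723·72040 + 2264·44514 + 2149·85974 + 1869·52152 + 2159·99825 = 52084920 + 100779696 + 184758126 + 97472088 + 215522175 = 650617005.

650617005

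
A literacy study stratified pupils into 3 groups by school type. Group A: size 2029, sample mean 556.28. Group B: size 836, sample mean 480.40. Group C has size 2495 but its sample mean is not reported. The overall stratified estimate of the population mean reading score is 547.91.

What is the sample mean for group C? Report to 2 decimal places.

N = 2029 + 836 + 2495 = 5360.
Overall total = μ·N = 547.91·5360 = 2936797.6.
Subtract the known strata: 2029·556.28 + 836·480.40 = 1530306.52.
Remaining total for group C: 2936797.6 − 1530306.52 = 1406491.08.
Divide by its size: 1406491.08 / 2495 = 563.7239... → 563.72.

563.72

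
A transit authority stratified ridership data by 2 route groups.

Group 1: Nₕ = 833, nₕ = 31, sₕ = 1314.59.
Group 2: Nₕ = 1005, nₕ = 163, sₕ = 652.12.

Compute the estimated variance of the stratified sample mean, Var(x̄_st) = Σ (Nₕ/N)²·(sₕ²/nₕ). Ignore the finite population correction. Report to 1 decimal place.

12230.4

N = 1838. Term for each stratum: Wₕ²sₕ²/nₕ.
Var(x̄_st) = 11450.3284 + 780.0250 = 12230.3535 → 12230.4.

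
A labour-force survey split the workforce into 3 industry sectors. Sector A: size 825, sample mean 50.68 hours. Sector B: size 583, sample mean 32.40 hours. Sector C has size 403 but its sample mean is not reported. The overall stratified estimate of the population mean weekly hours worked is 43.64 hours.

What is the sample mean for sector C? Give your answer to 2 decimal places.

N = 825 + 583 + 403 = 1811.
Overall total = μ·N = 43.64·1811 = 79032.04.
Subtract the known strata: 825·50.68 + 583·32.40 = 60700.2.
Remaining total for sector C: 79032.04 − 60700.2 = 18331.84.
Divide by its size: 18331.84 / 403 = 45.4884... → 45.49.

45.49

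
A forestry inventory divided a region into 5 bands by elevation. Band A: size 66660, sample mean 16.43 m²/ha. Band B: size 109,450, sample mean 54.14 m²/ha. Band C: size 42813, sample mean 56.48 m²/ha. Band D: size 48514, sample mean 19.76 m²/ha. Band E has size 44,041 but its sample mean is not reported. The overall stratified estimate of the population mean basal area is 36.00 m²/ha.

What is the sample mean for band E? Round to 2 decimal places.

N = 66660 + 109450 + 42813 + 48514 + 44041 = 311478.
Overall total = μ·N = 36.00·311478 = 11213208.
Subtract the known strata: 66660·16.43 + 109450·54.14 + 42813·56.48 + 48514·19.76 = 10397561.68.
Remaining total for band E: 11213208 − 10397561.68 = 815646.32.
Divide by its size: 815646.32 / 44041 = 18.5202... → 18.52.

18.52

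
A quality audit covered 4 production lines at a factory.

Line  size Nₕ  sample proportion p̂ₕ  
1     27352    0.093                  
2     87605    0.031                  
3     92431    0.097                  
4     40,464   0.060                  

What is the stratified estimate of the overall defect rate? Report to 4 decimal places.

Wₕ = Nₕ/N with N = 247852: 0.1104, 0.3535, 0.3729, 0.1633.
p̂_st = 0.1104·0.093 + 0.3535·0.031 + 0.3729·0.097 + 0.1633·0.060 ≈ 0.067190... → 0.0672.

0.0672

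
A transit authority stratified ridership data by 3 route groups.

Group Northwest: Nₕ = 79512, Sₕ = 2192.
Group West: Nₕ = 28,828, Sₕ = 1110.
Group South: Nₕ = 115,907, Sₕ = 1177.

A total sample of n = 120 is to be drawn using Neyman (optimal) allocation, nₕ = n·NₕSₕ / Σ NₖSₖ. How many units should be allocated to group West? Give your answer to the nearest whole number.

11

Σ NₕSₕ = 79512·2192 + 28828·1110 + 115907·1177 = 342711923.
Share for West: 31999080/342711923 = 0.09337.
n_West = 120 × 0.09337 = 11.204... → 11.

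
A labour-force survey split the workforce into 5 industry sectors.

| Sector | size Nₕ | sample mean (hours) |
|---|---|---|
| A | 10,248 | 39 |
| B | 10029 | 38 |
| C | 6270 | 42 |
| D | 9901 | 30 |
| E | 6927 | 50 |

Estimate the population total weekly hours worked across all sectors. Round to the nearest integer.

1687494

Estimate total by summing Nₕ·x̄ₕ over strata.
10248·39 + 10029·38 + 6270·42 + 9901·30 + 6927·50 = 399672 + 381102 + 263340 + 297030 + 346350 = 1687494.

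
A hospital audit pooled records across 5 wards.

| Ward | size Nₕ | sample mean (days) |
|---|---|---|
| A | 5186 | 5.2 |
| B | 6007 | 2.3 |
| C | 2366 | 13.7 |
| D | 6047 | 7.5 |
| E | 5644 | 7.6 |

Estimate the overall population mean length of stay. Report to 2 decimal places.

N = 25250; weights Wₕ = Nₕ/N = (0.2054, 0.2379, 0.0937, 0.2395, 0.2235).
x̄_st = Σ Wₕ·x̄ₕ = 0.2054·5.2 + 0.2379·2.3 + 0.0937·13.7 + 0.2395·7.5 + 0.2235·7.6 ≈ 6.3938...
→ 6.39.

6.39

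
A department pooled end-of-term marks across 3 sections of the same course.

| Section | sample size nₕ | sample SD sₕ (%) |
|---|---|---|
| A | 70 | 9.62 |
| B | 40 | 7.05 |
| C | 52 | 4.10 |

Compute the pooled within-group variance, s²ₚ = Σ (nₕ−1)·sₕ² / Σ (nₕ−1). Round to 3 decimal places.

A: (70−1)·9.62² = 69·92.5444 = 6385.5636
B: (40−1)·7.05² = 39·49.7025 = 1938.3975
C: (52−1)·4.10² = 51·16.81 = 857.31
Numerator = 9181.2711; denominator = Σ(nₕ−1) = 159.
s²ₚ = 9181.2711/159 = 57.74384... → 57.744.

57.744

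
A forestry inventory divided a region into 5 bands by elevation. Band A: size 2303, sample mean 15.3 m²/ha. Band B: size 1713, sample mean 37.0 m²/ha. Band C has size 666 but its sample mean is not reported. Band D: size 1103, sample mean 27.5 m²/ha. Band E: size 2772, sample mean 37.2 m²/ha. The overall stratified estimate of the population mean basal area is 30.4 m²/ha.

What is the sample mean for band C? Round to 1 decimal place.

N = 2303 + 1713 + 666 + 1103 + 2772 = 8557.
Overall total = μ·N = 30.4·8557 = 260132.8.
Subtract the known strata: 2303·15.3 + 1713·37.0 + 1103·27.5 + 2772·37.2 = 232067.8.
Remaining total for band C: 260132.8 − 232067.8 = 28065.
Divide by its size: 28065 / 666 = 42.140... → 42.1.

42.1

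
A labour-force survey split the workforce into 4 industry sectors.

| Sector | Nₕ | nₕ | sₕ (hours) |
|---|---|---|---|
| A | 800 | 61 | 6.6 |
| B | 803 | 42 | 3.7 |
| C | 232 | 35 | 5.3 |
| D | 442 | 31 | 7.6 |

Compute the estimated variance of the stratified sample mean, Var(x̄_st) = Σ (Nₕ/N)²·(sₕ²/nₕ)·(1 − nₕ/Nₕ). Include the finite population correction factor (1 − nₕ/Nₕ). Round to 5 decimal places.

0.19220

N = 2277. Term for each stratum: Wₕ²sₕ²/nₕ·(1−nₕ/Nₕ).
Var(x̄_st) = 0.08142662 + 0.03841743 + 0.00707476 + 0.06528351 = 0.19220232 → 0.19220.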